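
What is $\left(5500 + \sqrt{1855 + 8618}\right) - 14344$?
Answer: $-8844 + \sqrt{10473} \approx -8741.7$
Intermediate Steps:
$\left(5500 + \sqrt{1855 + 8618}\right) - 14344 = \left(5500 + \sqrt{10473}\right) - 14344 = -8844 + \sqrt{10473}$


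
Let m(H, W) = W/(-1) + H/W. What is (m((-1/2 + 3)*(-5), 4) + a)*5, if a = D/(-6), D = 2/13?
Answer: -11155/312 ≈ -35.753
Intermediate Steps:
D = 2/13 (D = 2*(1/13) = 2/13 ≈ 0.15385)
m(H, W) = -W + H/W (m(H, W) = W*(-1) + H/W = -W + H/W)
a = -1/39 (a = (2/13)/(-6) = (2/13)*(-⅙) = -1/39 ≈ -0.025641)
(m((-1/2 + 3)*(-5), 4) + a)*5 = ((-1*4 + ((-1/2 + 3)*(-5))/4) - 1/39)*5 = ((-4 + ((-1*½ + 3)*(-5))*(¼)) - 1/39)*5 = ((-4 + ((-½ + 3)*(-5))*(¼)) - 1/39)*5 = ((-4 + ((5/2)*(-5))*(¼)) - 1/39)*5 = ((-4 - 25/2*¼) - 1/39)*5 = ((-4 - 25/8) - 1/39)*5 = (-57/8 - 1/39)*5 = -2231/312*5 = -11155/312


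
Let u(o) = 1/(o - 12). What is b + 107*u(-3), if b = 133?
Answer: 1888/15 ≈ 125.87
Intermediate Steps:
u(o) = 1/(-12 + o)
b + 107*u(-3) = 133 + 107/(-12 - 3) = 133 + 107/(-15) = 133 + 107*(-1/15) = 133 - 107/15 = 1888/15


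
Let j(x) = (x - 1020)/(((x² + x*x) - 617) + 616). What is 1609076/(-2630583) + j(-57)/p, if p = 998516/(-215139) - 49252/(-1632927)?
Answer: -5313162073434206275555/9228559014287397708768 ≈ -0.57573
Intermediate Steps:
p = -539969236768/117102093951 (p = 998516*(-1/215139) - 49252*(-1/1632927) = -998516/215139 + 49252/1632927 = -539969236768/117102093951 ≈ -4.6111)
j(x) = (-1020 + x)/(-1 + 2*x²) (j(x) = (-1020 + x)/(((x² + x²) - 617) + 616) = (-1020 + x)/((2*x² - 617) + 616) = (-1020 + x)/((-617 + 2*x²) + 616) = (-1020 + x)/(-1 + 2*x²))
1609076/(-2630583) + j(-57)/p = 1609076/(-2630583) + ((-1020 - 57)/(-1 + 2*(-57)²))/(-539969236768/117102093951) = 1609076*(-1/2630583) + (-1077/(-1 + 2*3249))*(-117102093951/539969236768) = -1609076/2630583 + (-1077/(-1 + 6498))*(-117102093951/539969236768) = -1609076/2630583 + (-1077/6497)*(-117102093951/539969236768) = -1609076/2630583 + ((1/6497)*(-1077))*(-117102093951/539969236768) = -1609076/2630583 - 1077/6497*(-117102093951/539969236768) = -1609076/2630583 + 126118955185227/3508180131281696 = -5313162073434206275555/9228559014287397708768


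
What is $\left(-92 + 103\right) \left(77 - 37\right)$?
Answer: $440$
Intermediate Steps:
$\left(-92 + 103\right) \left(77 - 37\right) = 11 \cdot 40 = 440$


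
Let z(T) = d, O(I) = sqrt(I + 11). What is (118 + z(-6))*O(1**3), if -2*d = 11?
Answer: 225*sqrt(3) ≈ 389.71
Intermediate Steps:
O(I) = sqrt(11 + I)
d = -11/2 (d = -1/2*11 = -11/2 ≈ -5.5000)
z(T) = -11/2
(118 + z(-6))*O(1**3) = (118 - 11/2)*sqrt(11 + 1**3) = 225*sqrt(11 + 1)/2 = 225*sqrt(12)/2 = 225*(2*sqrt(3))/2 = 225*sqrt(3)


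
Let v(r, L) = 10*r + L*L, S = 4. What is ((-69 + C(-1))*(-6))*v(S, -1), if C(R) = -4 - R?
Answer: 17712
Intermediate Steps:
v(r, L) = L² + 10*r (v(r, L) = 10*r + L² = L² + 10*r)
((-69 + C(-1))*(-6))*v(S, -1) = ((-69 + (-4 - 1*(-1)))*(-6))*((-1)² + 10*4) = ((-69 + (-4 + 1))*(-6))*(1 + 40) = ((-69 - 3)*(-6))*41 = -72*(-6)*41 = 432*41 = 17712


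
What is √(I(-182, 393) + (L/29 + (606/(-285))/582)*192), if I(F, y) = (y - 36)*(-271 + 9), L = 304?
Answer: I*√6536002851476110/267235 ≈ 302.53*I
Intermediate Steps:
I(F, y) = 9432 - 262*y (I(F, y) = (-36 + y)*(-262) = 9432 - 262*y)
√(I(-182, 393) + (L/29 + (606/(-285))/582)*192) = √((9432 - 262*393) + (304/29 + (606/(-285))/582)*192) = √((9432 - 102966) + (304*(1/29) + (606*(-1/285))*(1/582))*192) = √(-93534 + (304/29 - 202/95*1/582)*192) = √(-93534 + (304/29 - 101/27645)*192) = √(-93534 + (8401151/801705)*192) = √(-93534 + 537673664/267235) = √(-24457884826/267235) = I*√6536002851476110/267235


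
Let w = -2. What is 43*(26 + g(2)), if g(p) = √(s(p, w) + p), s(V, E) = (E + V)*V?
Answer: 1118 + 43*√2 ≈ 1178.8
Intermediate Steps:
s(V, E) = V*(E + V)
g(p) = √(p + p*(-2 + p)) (g(p) = √(p*(-2 + p) + p) = √(p + p*(-2 + p)))
43*(26 + g(2)) = 43*(26 + √(2*(-1 + 2))) = 43*(26 + √(2*1)) = 43*(26 + √2) = 1118 + 43*√2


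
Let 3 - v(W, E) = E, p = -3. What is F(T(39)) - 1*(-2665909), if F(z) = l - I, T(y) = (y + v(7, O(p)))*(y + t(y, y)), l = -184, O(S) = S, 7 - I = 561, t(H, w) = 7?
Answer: 2666279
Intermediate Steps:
I = -554 (I = 7 - 1*561 = 7 - 561 = -554)
v(W, E) = 3 - E
T(y) = (6 + y)*(7 + y) (T(y) = (y + (3 - 1*(-3)))*(y + 7) = (y + (3 + 3))*(7 + y) = (y + 6)*(7 + y) = (6 + y)*(7 + y))
F(z) = 370 (F(z) = -184 - 1*(-554) = -184 + 554 = 370)
F(T(39)) - 1*(-2665909) = 370 - 1*(-2665909) = 370 + 2665909 = 2666279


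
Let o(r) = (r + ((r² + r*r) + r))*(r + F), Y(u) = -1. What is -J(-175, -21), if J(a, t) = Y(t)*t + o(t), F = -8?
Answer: 24339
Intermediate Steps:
o(r) = (-8 + r)*(2*r + 2*r²) (o(r) = (r + ((r² + r*r) + r))*(r - 8) = (r + ((r² + r²) + r))*(-8 + r) = (r + (2*r² + r))*(-8 + r) = (r + (r + 2*r²))*(-8 + r) = (2*r + 2*r²)*(-8 + r) = (-8 + r)*(2*r + 2*r²))
J(a, t) = -t + 2*t*(-8 + t² - 7*t)
-J(-175, -21) = -(-21)*(-17 - 14*(-21) + 2*(-21)²) = -(-21)*(-17 + 294 + 2*441) = -(-21)*(-17 + 294 + 882) = -(-21)*1159 = -1*(-24339) = 24339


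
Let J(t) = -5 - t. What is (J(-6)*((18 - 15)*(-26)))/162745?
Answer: -78/162745 ≈ -0.00047928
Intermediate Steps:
(J(-6)*((18 - 15)*(-26)))/162745 = ((-5 - 1*(-6))*((18 - 15)*(-26)))/162745 = ((-5 + 6)*(3*(-26)))*(1/162745) = (1*(-78))*(1/162745) = -78*1/162745 = -78/162745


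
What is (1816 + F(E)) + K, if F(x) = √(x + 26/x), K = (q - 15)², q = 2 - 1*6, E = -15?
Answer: 2177 + I*√3765/15 ≈ 2177.0 + 4.0906*I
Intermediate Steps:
q = -4 (q = 2 - 6 = -4)
K = 361 (K = (-4 - 15)² = (-19)² = 361)
(1816 + F(E)) + K = (1816 + √(-15 + 26/(-15))) + 361 = (1816 + √(-15 + 26*(-1/15))) + 361 = (1816 + √(-15 - 26/15)) + 361 = (1816 + √(-251/15)) + 361 = (1816 + I*√3765/15) + 361 = 2177 + I*√3765/15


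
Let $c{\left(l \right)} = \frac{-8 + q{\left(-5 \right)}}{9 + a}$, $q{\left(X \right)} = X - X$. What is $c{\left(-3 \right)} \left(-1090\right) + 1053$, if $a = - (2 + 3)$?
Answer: $3233$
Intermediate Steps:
$a = -5$ ($a = \left(-1\right) 5 = -5$)
$q{\left(X \right)} = 0$
$c{\left(l \right)} = -2$ ($c{\left(l \right)} = \frac{-8 + 0}{9 - 5} = - \frac{8}{4} = \left(-8\right) \frac{1}{4} = -2$)
$c{\left(-3 \right)} \left(-1090\right) + 1053 = \left(-2\right) \left(-1090\right) + 1053 = 2180 + 1053 = 3233$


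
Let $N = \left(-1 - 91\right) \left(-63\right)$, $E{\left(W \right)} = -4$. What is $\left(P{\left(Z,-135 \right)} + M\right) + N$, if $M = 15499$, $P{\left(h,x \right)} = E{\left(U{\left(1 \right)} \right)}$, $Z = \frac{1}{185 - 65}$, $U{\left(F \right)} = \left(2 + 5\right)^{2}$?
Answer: $21291$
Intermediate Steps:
$U{\left(F \right)} = 49$ ($U{\left(F \right)} = 7^{2} = 49$)
$Z = \frac{1}{120} \approx 0.0083333$
$P{\left(h,x \right)} = -4$
$N = 5796$ ($N = \left(-92\right) \left(-63\right) = 5796$)
$\left(P{\left(Z,-135 \right)} + M\right) + N = \left(-4 + 15499\right) + 5796 = 15495 + 5796 = 21291$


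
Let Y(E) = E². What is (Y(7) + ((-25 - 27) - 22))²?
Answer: 625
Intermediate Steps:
(Y(7) + ((-25 - 27) - 22))² = (7² + ((-25 - 27) - 22))² = (49 + (-52 - 22))² = (49 - 74)² = (-25)² = 625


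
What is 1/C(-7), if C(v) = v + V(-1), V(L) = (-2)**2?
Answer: -1/3 ≈ -0.33333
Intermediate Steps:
V(L) = 4
C(v) = 4 + v (C(v) = v + 4 = 4 + v)
1/C(-7) = 1/(4 - 7) = 1/(-3) = -1/3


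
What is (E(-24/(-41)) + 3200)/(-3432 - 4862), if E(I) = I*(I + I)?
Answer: -2690176/6971107 ≈ -0.38590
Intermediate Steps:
E(I) = 2*I**2 (E(I) = I*(2*I) = 2*I**2)
(E(-24/(-41)) + 3200)/(-3432 - 4862) = (2*(-24/(-41))**2 + 3200)/(-3432 - 4862) = (2*(-24*(-1/41))**2 + 3200)/(-8294) = (2*(24/41)**2 + 3200)*(-1/8294) = (2*(576/1681) + 3200)*(-1/8294) = (1152/1681 + 3200)*(-1/8294) = (5380352/1681)*(-1/8294) = -2690176/6971107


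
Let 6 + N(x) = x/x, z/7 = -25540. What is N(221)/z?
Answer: 1/35756 ≈ 2.7967e-5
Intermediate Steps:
z = -178780 (z = 7*(-25540) = -178780)
N(x) = -5 (N(x) = -6 + x/x = -6 + 1 = -5)
N(221)/z = -5/(-178780) = -5*(-1/178780) = 1/35756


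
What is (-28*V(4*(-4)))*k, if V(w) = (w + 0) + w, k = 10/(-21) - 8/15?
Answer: -13568/15 ≈ -904.53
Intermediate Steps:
k = -106/105 (k = 10*(-1/21) - 8*1/15 = -10/21 - 8/15 = -106/105 ≈ -1.0095)
V(w) = 2*w (V(w) = w + w = 2*w)
(-28*V(4*(-4)))*k = -56*4*(-4)*(-106/105) = -56*(-16)*(-106/105) = -28*(-32)*(-106/105) = 896*(-106/105) = -13568/15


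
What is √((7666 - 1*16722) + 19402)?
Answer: √10346 ≈ 101.72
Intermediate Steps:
√((7666 - 1*16722) + 19402) = √((7666 - 16722) + 19402) = √(-9056 + 19402) = √10346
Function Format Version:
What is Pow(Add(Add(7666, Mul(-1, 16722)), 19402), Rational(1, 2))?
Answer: Pow(10346, Rational(1, 2)) ≈ 101.72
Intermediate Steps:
Pow(Add(Add(7666, Mul(-1, 16722)), 19402), Rational(1, 2)) = Pow(Add(Add(7666, -16722), 19402), Rational(1, 2)) = Pow(Add(-9056, 19402), Rational(1, 2)) = Pow(10346, Rational(1, 2))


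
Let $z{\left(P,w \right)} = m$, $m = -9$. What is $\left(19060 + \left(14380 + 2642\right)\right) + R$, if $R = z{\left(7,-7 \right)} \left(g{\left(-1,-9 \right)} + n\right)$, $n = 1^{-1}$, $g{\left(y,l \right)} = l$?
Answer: $36154$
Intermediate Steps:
$z{\left(P,w \right)} = -9$
$n = 1$
$R = 72$ ($R = - 9 \left(-9 + 1\right) = \left(-9\right) \left(-8\right) = 72$)
$\left(19060 + \left(14380 + 2642\right)\right) + R = \left(19060 + \left(14380 + 2642\right)\right) + 72 = \left(19060 + 17022\right) + 72 = 36082 + 72 = 36154$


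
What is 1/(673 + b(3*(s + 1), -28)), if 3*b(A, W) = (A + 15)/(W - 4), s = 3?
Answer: 32/21527 ≈ 0.0014865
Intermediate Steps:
b(A, W) = (15 + A)/(3*(-4 + W)) (b(A, W) = ((A + 15)/(W - 4))/3 = ((15 + A)/(-4 + W))/3 = (15 + A)/(3*(-4 + W)))
1/(673 + b(3*(s + 1), -28)) = 1/(673 + (15 + 3*(3 + 1))/(3*(-4 - 28))) = 1/(673 + (⅓)*(15 + 3*4)/(-32)) = 1/(673 + (⅓)*(-1/32)*(15 + 12)) = 1/(673 + (⅓)*(-1/32)*27) = 1/(673 - 9/32) = 1/(21527/32) = 32/21527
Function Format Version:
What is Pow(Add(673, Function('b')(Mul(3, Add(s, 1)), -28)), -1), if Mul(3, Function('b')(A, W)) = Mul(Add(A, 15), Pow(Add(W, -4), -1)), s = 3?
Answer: Rational(32, 21527) ≈ 0.0014865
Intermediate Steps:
Function('b')(A, W) = Mul(Rational(1, 3), Pow(Add(-4, W), -1), Add(15, A)) (Function('b')(A, W) = Mul(Rational(1, 3), Mul(Add(A, 15), Pow(Add(W, -4), -1))) = Mul(Rational(1, 3), Mul(Add(15, A), Pow(Add(-4, W), -1))) = Mul(Rational(1, 3), Mul(Pow(Add(-4, W), -1), Add(15, A))) = Mul(Rational(1, 3), Pow(Add(-4, W), -1), Add(15, A)))
Pow(Add(673, Function('b')(Mul(3, Add(s, 1)), -28)), -1) = Pow(Add(673, Mul(Rational(1, 3), Pow(Add(-4, -28), -1), Add(15, Mul(3, Add(3, 1))))), -1) = Pow(Add(673, Mul(Rational(1, 3), Pow(-32, -1), Add(15, Mul(3, 4)))), -1) = Pow(Add(673, Mul(Rational(1, 3), Rational(-1, 32), Add(15, 12))), -1) = Pow(Add(673, Mul(Rational(1, 3), Rational(-1, 32), 27)), -1) = Pow(Add(673, Rational(-9, 32)), -1) = Pow(Rational(21527, 32), -1) = Rational(32, 21527)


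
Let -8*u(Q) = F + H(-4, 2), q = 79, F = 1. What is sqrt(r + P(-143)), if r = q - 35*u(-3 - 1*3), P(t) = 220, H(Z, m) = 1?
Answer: sqrt(1231)/2 ≈ 17.543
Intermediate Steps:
u(Q) = -1/4 (u(Q) = -(1 + 1)/8 = -1/8*2 = -1/4)
r = 351/4 (r = 79 - 35*(-1/4) = 79 + 35/4 = 351/4 ≈ 87.750)
sqrt(r + P(-143)) = sqrt(351/4 + 220) = sqrt(1231/4) = sqrt(1231)/2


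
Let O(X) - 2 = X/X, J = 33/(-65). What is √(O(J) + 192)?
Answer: √195 ≈ 13.964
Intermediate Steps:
J = -33/65 (J = 33*(-1/65) = -33/65 ≈ -0.50769)
O(X) = 3 (O(X) = 2 + X/X = 2 + 1 = 3)
√(O(J) + 192) = √(3 + 192) = √195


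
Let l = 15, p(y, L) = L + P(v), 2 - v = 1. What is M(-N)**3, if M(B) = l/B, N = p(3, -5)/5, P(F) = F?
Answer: 421875/64 ≈ 6591.8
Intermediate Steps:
v = 1 (v = 2 - 1*1 = 2 - 1 = 1)
p(y, L) = 1 + L (p(y, L) = L + 1 = 1 + L)
N = -4/5 (N = (1 - 5)/5 = -4*1/5 = -4/5 ≈ -0.80000)
M(B) = 15/B
M(-N)**3 = (15/((-1*(-4/5))))**3 = (15/(4/5))**3 = (15*(5/4))**3 = (75/4)**3 = 421875/64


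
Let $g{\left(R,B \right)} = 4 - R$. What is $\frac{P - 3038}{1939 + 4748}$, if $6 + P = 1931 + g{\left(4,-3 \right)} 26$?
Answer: $- \frac{371}{2229} \approx -0.16644$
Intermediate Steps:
$P = 1925$ ($P = -6 + \left(1931 + \left(4 - 4\right) 26\right) = -6 + \left(1931 + 0 \cdot 26\right) = -6 + \left(1931 + 0\right) = -6 + 1931 = 1925$)
$\frac{P - 3038}{1939 + 4748} = \frac{1925 - 3038}{1939 + 4748} = - \frac{1113}{6687} = \left(-1113\right) \frac{1}{6687} = - \frac{371}{2229}$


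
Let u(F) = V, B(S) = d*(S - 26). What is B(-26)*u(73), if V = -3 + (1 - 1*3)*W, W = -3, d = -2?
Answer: 312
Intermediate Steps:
V = 3 (V = -3 + (1 - 1*3)*(-3) = -3 + (1 - 3)*(-3) = -3 - 2*(-3) = -3 + 6 = 3)
B(S) = 52 - 2*S (B(S) = -2*(S - 26) = -2*(-26 + S) = 52 - 2*S)
u(F) = 3
B(-26)*u(73) = (52 - 2*(-26))*3 = (52 + 52)*3 = 104*3 = 312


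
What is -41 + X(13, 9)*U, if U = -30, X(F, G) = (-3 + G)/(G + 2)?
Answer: -631/11 ≈ -57.364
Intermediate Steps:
X(F, G) = (-3 + G)/(2 + G)
-41 + X(13, 9)*U = -41 + ((-3 + 9)/(2 + 9))*(-30) = -41 + (6/11)*(-30) = -41 - 180/11 = -631/11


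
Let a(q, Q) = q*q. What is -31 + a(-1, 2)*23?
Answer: -8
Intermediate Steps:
a(q, Q) = q²
-31 + a(-1, 2)*23 = -31 + (-1)²*23 = -31 + 1*23 = -31 + 23 = -8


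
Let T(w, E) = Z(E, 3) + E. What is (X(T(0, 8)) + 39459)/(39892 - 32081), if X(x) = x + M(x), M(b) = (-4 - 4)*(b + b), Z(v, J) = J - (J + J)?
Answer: 39384/7811 ≈ 5.0421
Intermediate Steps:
Z(v, J) = -J (Z(v, J) = J - 2*J = -J)
M(b) = -16*b
T(w, E) = -3 + E (T(w, E) = -1*3 + E = -3 + E)
X(x) = -15*x (X(x) = x - 16*x = -15*x)
(X(T(0, 8)) + 39459)/(39892 - 32081) = (-15*(-3 + 8) + 39459)/(39892 - 32081) = (-15*5 + 39459)/7811 = (-75 + 39459)*(1/7811) = 39384*(1/7811) = 39384/7811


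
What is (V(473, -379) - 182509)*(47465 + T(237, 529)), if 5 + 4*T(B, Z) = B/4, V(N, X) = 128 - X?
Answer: -69129546657/8 ≈ -8.6412e+9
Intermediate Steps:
T(B, Z) = -5/4 + B/16 (T(B, Z) = -5/4 + (B/4)/4 = -5/4 + B/16)
(V(473, -379) - 182509)*(47465 + T(237, 529)) = ((128 - 1*(-379)) - 182509)*(47465 + (-5/4 + (1/16)*237)) = ((128 + 379) - 182509)*(47465 + (-5/4 + 237/16)) = (507 - 182509)*(47465 + 217/16) = -182002*759657/16 = -69129546657/8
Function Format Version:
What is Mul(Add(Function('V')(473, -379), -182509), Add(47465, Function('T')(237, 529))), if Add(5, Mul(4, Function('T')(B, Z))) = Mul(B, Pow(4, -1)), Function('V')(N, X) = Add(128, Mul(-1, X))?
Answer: Rational(-69129546657, 8) ≈ -8.6412e+9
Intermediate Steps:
Function('T')(B, Z) = Add(Rational(-5, 4), Mul(Rational(1, 16), B)) (Function('T')(B, Z) = Add(Rational(-5, 4), Mul(Rational(1, 4), Mul(B, Pow(4, -1)))) = Add(Rational(-5, 4), Mul(Rational(1, 4), Mul(B, Rational(1, 4)))) = Add(Rational(-5, 4), Mul(Rational(1, 4), Mul(Rational(1, 4), B))) = Add(Rational(-5, 4), Mul(Rational(1, 16), B)))
Mul(Add(Function('V')(473, -379), -182509), Add(47465, Function('T')(237, 529))) = Mul(Add(Add(128, Mul(-1, -379)), -182509), Add(47465, Add(Rational(-5, 4), Mul(Rational(1, 16), 237)))) = Mul(Add(Add(128, 379), -182509), Add(47465, Add(Rational(-5, 4), Rational(237, 16)))) = Mul(Add(507, -182509), Add(47465, Rational(217, 16))) = Mul(-182002, Rational(759657, 16)) = Rational(-69129546657, 8)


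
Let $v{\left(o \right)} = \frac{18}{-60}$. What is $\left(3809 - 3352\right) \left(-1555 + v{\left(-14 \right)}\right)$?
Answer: $- \frac{7107721}{10} \approx -7.1077 \cdot 10^{5}$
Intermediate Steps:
$v{\left(o \right)} = - \frac{3}{10}$ ($v{\left(o \right)} = 18 \left(- \frac{1}{60}\right) = - \frac{3}{10}$)
$\left(3809 - 3352\right) \left(-1555 + v{\left(-14 \right)}\right) = \left(3809 - 3352\right) \left(-1555 - \frac{3}{10}\right) = 457 \left(- \frac{15553}{10}\right) = - \frac{7107721}{10}$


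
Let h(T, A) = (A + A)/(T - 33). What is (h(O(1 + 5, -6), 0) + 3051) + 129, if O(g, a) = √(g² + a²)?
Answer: 3180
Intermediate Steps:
O(g, a) = √(a² + g²)
h(T, A) = 2*A/(-33 + T) (h(T, A) = (2*A)/(-33 + T) = 2*A/(-33 + T))
(h(O(1 + 5, -6), 0) + 3051) + 129 = (2*0/(-33 + √((-6)² + (1 + 5)²)) + 3051) + 129 = (2*0/(-33 + √(36 + 6²)) + 3051) + 129 = (2*0/(-33 + √(36 + 36)) + 3051) + 129 = (2*0/(-33 + √72) + 3051) + 129 = (2*0/(-33 + 6*√2) + 3051) + 129 = (0 + 3051) + 129 = 3051 + 129 = 3180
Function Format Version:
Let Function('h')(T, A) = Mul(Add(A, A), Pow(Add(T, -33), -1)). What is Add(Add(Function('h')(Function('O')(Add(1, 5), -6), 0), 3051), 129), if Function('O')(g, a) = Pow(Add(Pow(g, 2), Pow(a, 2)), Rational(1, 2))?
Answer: 3180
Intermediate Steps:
Function('O')(g, a) = Pow(Add(Pow(a, 2), Pow(g, 2)), Rational(1, 2))
Function('h')(T, A) = Mul(2, A, Pow(Add(-33, T), -1)) (Function('h')(T, A) = Mul(Mul(2, A), Pow(Add(-33, T), -1)) = Mul(2, A, Pow(Add(-33, T), -1)))
Add(Add(Function('h')(Function('O')(Add(1, 5), -6), 0), 3051), 129) = Add(Add(Mul(2, 0, Pow(Add(-33, Pow(Add(Pow(-6, 2), Pow(Add(1, 5), 2)), Rational(1, 2))), -1)), 3051), 129) = Add(Add(Mul(2, 0, Pow(Add(-33, Pow(Add(36, Pow(6, 2)), Rational(1, 2))), -1)), 3051), 129) = Add(Add(Mul(2, 0, Pow(Add(-33, Pow(Add(36, 36), Rational(1, 2))), -1)), 3051), 129) = Add(Add(Mul(2, 0, Pow(Add(-33, Pow(72, Rational(1, 2))), -1)), 3051), 129) = Add(Add(Mul(2, 0, Pow(Add(-33, Mul(6, Pow(2, Rational(1, 2)))), -1)), 3051), 129) = Add(Add(0, 3051), 129) = Add(3051, 129) = 3180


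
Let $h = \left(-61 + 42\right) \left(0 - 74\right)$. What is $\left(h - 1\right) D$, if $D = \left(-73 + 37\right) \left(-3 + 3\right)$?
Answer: $0$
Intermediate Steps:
$h = 1406$ ($h = \left(-19\right) \left(-74\right) = 1406$)
$D = 0$ ($D = \left(-36\right) 0 = 0$)
$\left(h - 1\right) D = \left(1406 - 1\right) 0 = 1405 \cdot 0 = 0$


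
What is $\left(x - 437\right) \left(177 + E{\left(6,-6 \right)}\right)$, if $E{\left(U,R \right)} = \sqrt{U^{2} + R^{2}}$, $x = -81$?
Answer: $-91686 - 3108 \sqrt{2} \approx -96081.0$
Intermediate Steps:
$E{\left(U,R \right)} = \sqrt{R^{2} + U^{2}}$
$\left(x - 437\right) \left(177 + E{\left(6,-6 \right)}\right) = \left(-81 - 437\right) \left(177 + \sqrt{\left(-6\right)^{2} + 6^{2}}\right) = - 518 \left(177 + \sqrt{36 + 36}\right) = - 518 \left(177 + \sqrt{72}\right) = - 518 \left(177 + 6 \sqrt{2}\right) = -91686 - 3108 \sqrt{2}$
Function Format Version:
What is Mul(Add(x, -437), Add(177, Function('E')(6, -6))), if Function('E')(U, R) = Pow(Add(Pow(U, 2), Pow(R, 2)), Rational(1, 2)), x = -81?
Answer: Add(-91686, Mul(-3108, Pow(2, Rational(1, 2)))) ≈ -96081.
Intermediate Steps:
Function('E')(U, R) = Pow(Add(Pow(R, 2), Pow(U, 2)), Rational(1, 2))
Mul(Add(x, -437), Add(177, Function('E')(6, -6))) = Mul(Add(-81, -437), Add(177, Pow(Add(Pow(-6, 2), Pow(6, 2)), Rational(1, 2)))) = Mul(-518, Add(177, Pow(Add(36, 36), Rational(1, 2)))) = Mul(-518, Add(177, Pow(72, Rational(1, 2)))) = Mul(-518, Add(177, Mul(6, Pow(2, Rational(1, 2))))) = Add(-91686, Mul(-3108, Pow(2, Rational(1, 2))))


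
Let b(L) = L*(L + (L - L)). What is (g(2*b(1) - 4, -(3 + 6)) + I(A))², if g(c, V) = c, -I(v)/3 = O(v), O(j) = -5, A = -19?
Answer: 169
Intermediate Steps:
I(v) = 15 (I(v) = -3*(-5) = 15)
b(L) = L² (b(L) = L*(L + 0) = L*L = L²)
(g(2*b(1) - 4, -(3 + 6)) + I(A))² = ((2*1² - 4) + 15)² = ((2*1 - 4) + 15)² = ((2 - 4) + 15)² = (-2 + 15)² = 13² = 169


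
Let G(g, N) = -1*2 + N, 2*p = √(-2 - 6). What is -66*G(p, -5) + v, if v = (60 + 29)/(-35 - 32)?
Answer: 30865/67 ≈ 460.67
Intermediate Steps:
p = I*√2 (p = √(-2 - 6)/2 = √(-8)/2 = (2*I*√2)/2 = I*√2 ≈ 1.4142*I)
v = -89/67 (v = 89/(-67) = 89*(-1/67) = -89/67 ≈ -1.3284)
G(g, N) = -2 + N
-66*G(p, -5) + v = -66*(-2 - 5) - 89/67 = -66*(-7) - 89/67 = 462 - 89/67 = 30865/67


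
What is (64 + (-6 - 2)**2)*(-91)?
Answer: -11648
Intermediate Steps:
(64 + (-6 - 2)**2)*(-91) = (64 + (-8)**2)*(-91) = (64 + 64)*(-91) = 128*(-91) = -11648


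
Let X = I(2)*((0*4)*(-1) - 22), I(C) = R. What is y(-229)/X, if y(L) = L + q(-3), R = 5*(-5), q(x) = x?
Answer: -116/275 ≈ -0.42182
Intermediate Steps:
R = -25
I(C) = -25
y(L) = -3 + L (y(L) = L - 3 = -3 + L)
X = 550 (X = -25*((0*4)*(-1) - 22) = -25*(0*(-1) - 22) = -25*(0 - 22) = -25*(-22) = 550)
y(-229)/X = (-3 - 229)/550 = -232*1/550 = -116/275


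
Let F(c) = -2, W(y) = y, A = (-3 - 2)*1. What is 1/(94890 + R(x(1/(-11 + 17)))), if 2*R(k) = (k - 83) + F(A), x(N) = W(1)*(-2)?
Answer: 2/189693 ≈ 1.0543e-5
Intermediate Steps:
A = -5 (A = -5*1 = -5)
x(N) = -2 (x(N) = 1*(-2) = -2)
R(k) = -85/2 + k/2 (R(k) = ((k - 83) - 2)/2 = ((-83 + k) - 2)/2 = (-85 + k)/2 = -85/2 + k/2)
1/(94890 + R(x(1/(-11 + 17)))) = 1/(94890 + (-85/2 + (½)*(-2))) = 1/(94890 + (-85/2 - 1)) = 1/(94890 - 87/2) = 1/(189693/2) = 2/189693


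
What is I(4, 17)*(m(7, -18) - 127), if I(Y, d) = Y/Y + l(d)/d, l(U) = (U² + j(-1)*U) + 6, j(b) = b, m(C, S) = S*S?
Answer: 58115/17 ≈ 3418.5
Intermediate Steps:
m(C, S) = S²
l(U) = 6 + U² - U (l(U) = (U² - U) + 6 = 6 + U² - U)
I(Y, d) = 1 + (6 + d² - d)/d (I(Y, d) = Y/Y + (6 + d² - d)/d = 1 + (6 + d² - d)/d)
I(4, 17)*(m(7, -18) - 127) = (17 + 6/17)*((-18)² - 127) = (17 + 6*(1/17))*(324 - 127) = (17 + 6/17)*197 = (295/17)*197 = 58115/17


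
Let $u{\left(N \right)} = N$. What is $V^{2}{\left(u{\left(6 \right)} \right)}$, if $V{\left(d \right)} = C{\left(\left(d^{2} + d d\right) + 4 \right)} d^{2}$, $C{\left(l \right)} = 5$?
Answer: $32400$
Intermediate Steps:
$V{\left(d \right)} = 5 d^{2}$
$V^{2}{\left(u{\left(6 \right)} \right)} = \left(5 \cdot 6^{2}\right)^{2} = \left(5 \cdot 36\right)^{2} = 180^{2} = 32400$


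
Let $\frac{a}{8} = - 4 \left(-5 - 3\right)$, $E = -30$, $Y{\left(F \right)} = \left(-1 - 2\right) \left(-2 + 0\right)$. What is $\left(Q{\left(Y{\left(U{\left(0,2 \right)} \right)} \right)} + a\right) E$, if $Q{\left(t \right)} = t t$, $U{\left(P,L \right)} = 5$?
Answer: $-8760$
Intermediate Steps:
$Y{\left(F \right)} = 6$ ($Y{\left(F \right)} = \left(-3\right) \left(-2\right) = 6$)
$Q{\left(t \right)} = t^{2}$
$a = 256$ ($a = 8 \left(- 4 \left(-5 - 3\right)\right) = 8 \left(\left(-4\right) \left(-8\right)\right) = 8 \cdot 32 = 256$)
$\left(Q{\left(Y{\left(U{\left(0,2 \right)} \right)} \right)} + a\right) E = \left(6^{2} + 256\right) \left(-30\right) = \left(36 + 256\right) \left(-30\right) = 292 \left(-30\right) = -8760$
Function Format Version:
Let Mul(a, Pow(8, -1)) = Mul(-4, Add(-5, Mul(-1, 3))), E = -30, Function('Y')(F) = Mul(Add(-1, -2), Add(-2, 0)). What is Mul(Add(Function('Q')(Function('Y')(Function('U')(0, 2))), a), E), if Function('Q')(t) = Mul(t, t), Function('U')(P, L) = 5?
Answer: -8760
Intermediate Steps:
Function('Y')(F) = 6 (Function('Y')(F) = Mul(-3, -2) = 6)
Function('Q')(t) = Pow(t, 2)
a = 256 (a = Mul(8, Mul(-4, Add(-5, Mul(-1, 3)))) = Mul(8, Mul(-4, Add(-5, -3))) = Mul(8, Mul(-4, -8)) = Mul(8, 32) = 256)
Mul(Add(Function('Q')(Function('Y')(Function('U')(0, 2))), a), E) = Mul(Add(Pow(6, 2), 256), -30) = Mul(Add(36, 256), -30) = Mul(292, -30) = -8760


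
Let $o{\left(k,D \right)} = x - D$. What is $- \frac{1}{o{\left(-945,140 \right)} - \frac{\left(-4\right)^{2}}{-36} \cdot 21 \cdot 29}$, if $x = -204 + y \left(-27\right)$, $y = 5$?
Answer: $\frac{3}{625} \approx 0.0048$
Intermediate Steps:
$x = -339$ ($x = -204 + 5 \left(-27\right) = -204 - 135 = -339$)
$o{\left(k,D \right)} = -339 - D$
$- \frac{1}{o{\left(-945,140 \right)} - \frac{\left(-4\right)^{2}}{-36} \cdot 21 \cdot 29} = - \frac{1}{\left(-339 - 140\right) - \frac{\left(-4\right)^{2}}{-36} \cdot 21 \cdot 29} = - \frac{1}{\left(-339 - 140\right) - 16 \left(- \frac{1}{36}\right) 21 \cdot 29} = - \frac{1}{-479 - \left(- \frac{4}{9}\right) 21 \cdot 29} = - \frac{1}{-479 - \left(- \frac{28}{3}\right) 29} = - \frac{1}{-479 - - \frac{812}{3}} = - \frac{1}{-479 + \frac{812}{3}} = - \frac{1}{- \frac{625}{3}} = \left(-1\right) \left(- \frac{3}{625}\right) = \frac{3}{625}$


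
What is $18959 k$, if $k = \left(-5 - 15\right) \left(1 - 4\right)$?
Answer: $1137540$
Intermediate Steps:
$k = 60$ ($k = \left(-20\right) \left(-3\right) = 60$)
$18959 k = 18959 \cdot 60 = 1137540$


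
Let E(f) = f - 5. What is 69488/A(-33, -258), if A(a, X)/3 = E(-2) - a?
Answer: 34744/39 ≈ 890.87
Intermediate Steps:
E(f) = -5 + f
A(a, X) = -21 - 3*a (A(a, X) = 3*((-5 - 2) - a) = 3*(-7 - a) = -21 - 3*a)
69488/A(-33, -258) = 69488/(-21 - 3*(-33)) = 69488/(-21 + 99) = 69488/78 = 69488*(1/78) = 34744/39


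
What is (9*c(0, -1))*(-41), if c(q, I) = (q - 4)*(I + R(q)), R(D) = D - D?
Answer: -1476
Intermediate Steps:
R(D) = 0
c(q, I) = I*(-4 + q) (c(q, I) = (q - 4)*(I + 0) = (-4 + q)*I = I*(-4 + q))
(9*c(0, -1))*(-41) = (9*(-(-4 + 0)))*(-41) = (9*(-1*(-4)))*(-41) = (9*4)*(-41) = 36*(-41) = -1476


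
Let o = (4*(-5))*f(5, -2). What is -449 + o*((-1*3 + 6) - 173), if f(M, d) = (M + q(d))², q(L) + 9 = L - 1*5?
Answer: 410951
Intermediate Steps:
q(L) = -14 + L (q(L) = -9 + (L - 1*5) = -9 + (L - 5) = -9 + (-5 + L) = -14 + L)
f(M, d) = (-14 + M + d)² (f(M, d) = (M + (-14 + d))² = (-14 + M + d)²)
o = -2420 (o = (4*(-5))*(-14 + 5 - 2)² = -20*(-11)² = -20*121 = -2420)
-449 + o*((-1*3 + 6) - 173) = -449 - 2420*((-1*3 + 6) - 173) = -449 - 2420*((-3 + 6) - 173) = -449 - 2420*(3 - 173) = -449 - 2420*(-170) = -449 + 411400 = 410951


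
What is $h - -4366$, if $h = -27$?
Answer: $4339$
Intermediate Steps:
$h - -4366 = -27 - -4366 = -27 + 4366 = 4339$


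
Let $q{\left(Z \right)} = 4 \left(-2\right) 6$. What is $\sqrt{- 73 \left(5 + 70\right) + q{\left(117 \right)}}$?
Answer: $i \sqrt{5523} \approx 74.317 i$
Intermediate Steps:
$q{\left(Z \right)} = -48$ ($q{\left(Z \right)} = \left(-8\right) 6 = -48$)
$\sqrt{- 73 \left(5 + 70\right) + q{\left(117 \right)}} = \sqrt{- 73 \left(5 + 70\right) - 48} = \sqrt{\left(-73\right) 75 - 48} = \sqrt{-5475 - 48} = \sqrt{-5523} = i \sqrt{5523}$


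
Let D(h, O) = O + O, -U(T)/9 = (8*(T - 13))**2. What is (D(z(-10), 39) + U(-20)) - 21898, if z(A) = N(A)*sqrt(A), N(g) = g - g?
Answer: -649084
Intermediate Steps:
N(g) = 0
z(A) = 0 (z(A) = 0*sqrt(A) = 0)
U(T) = -9*(-104 + 8*T)**2 (U(T) = -9*64*(T - 13)**2 = -9*64*(-13 + T)**2 = -9*(-104 + 8*T)**2)
D(h, O) = 2*O
(D(z(-10), 39) + U(-20)) - 21898 = (2*39 - 576*(-13 - 20)**2) - 21898 = (78 - 576*(-33)**2) - 21898 = (78 - 576*1089) - 21898 = (78 - 627264) - 21898 = -627186 - 21898 = -649084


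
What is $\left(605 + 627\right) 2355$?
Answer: $2901360$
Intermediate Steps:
$\left(605 + 627\right) 2355 = 1232 \cdot 2355 = 2901360$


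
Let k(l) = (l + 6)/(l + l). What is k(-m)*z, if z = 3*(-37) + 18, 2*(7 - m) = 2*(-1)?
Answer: -93/8 ≈ -11.625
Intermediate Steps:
m = 8 (m = 7 - (-1) = 7 - 1/2*(-2) = 7 + 1 = 8)
z = -93 (z = -111 + 18 = -93)
k(l) = (6 + l)/(2*l) (k(l) = (6 + l)/((2*l)) = (6 + l)*(1/(2*l)) = (6 + l)/(2*l))
k(-m)*z = ((6 - 1*8)/(2*((-1*8))))*(-93) = ((1/2)*(6 - 8)/(-8))*(-93) = ((1/2)*(-1/8)*(-2))*(-93) = (1/8)*(-93) = -93/8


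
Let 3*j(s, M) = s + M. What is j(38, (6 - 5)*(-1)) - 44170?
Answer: -132473/3 ≈ -44158.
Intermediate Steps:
j(s, M) = M/3 + s/3 (j(s, M) = (s + M)/3 = (M + s)/3 = M/3 + s/3)
j(38, (6 - 5)*(-1)) - 44170 = (((6 - 5)*(-1))/3 + (⅓)*38) - 44170 = ((1*(-1))/3 + 38/3) - 44170 = ((⅓)*(-1) + 38/3) - 44170 = (-⅓ + 38/3) - 44170 = 37/3 - 44170 = -132473/3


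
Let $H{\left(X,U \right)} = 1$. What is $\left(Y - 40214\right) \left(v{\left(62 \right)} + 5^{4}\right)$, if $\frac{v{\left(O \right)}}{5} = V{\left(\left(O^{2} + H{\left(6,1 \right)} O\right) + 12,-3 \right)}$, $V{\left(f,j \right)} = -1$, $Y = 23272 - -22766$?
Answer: $3610880$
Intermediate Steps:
$Y = 46038$ ($Y = 23272 + 22766 = 46038$)
$v{\left(O \right)} = -5$ ($v{\left(O \right)} = 5 \left(-1\right) = -5$)
$\left(Y - 40214\right) \left(v{\left(62 \right)} + 5^{4}\right) = \left(46038 - 40214\right) \left(-5 + 5^{4}\right) = 5824 \left(-5 + 625\right) = 5824 \cdot 620 = 3610880$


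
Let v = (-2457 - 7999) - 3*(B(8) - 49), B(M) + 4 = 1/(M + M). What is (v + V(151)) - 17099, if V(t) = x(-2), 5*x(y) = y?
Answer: -2191727/80 ≈ -27397.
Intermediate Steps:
x(y) = y/5
V(t) = -⅖ (V(t) = (⅕)*(-2) = -⅖)
B(M) = -4 + 1/(2*M) (B(M) = -4 + 1/(M + M) = -4 + 1/(2*M))
v = -164755/16 (v = (-2457 - 7999) - 3*((-4 + (½)/8) - 49) = -10456 - 3*((-4 + (½)*(⅛)) - 49) = -10456 - 3*((-4 + 1/16) - 49) = -10456 - 3*(-63/16 - 49) = -10456 - 3*(-847/16) = -10456 + 2541/16 = -164755/16 ≈ -10297.)
(v + V(151)) - 17099 = (-164755/16 - ⅖) - 17099 = -823807/80 - 17099 = -2191727/80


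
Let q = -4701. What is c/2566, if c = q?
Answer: -4701/2566 ≈ -1.8320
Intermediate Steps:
c = -4701
c/2566 = -4701/2566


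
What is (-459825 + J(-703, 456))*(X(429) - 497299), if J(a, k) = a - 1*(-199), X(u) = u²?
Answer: 144201741882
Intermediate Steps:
J(a, k) = 199 + a (J(a, k) = a + 199 = 199 + a)
(-459825 + J(-703, 456))*(X(429) - 497299) = (-459825 + (199 - 703))*(429² - 497299) = (-459825 - 504)*(184041 - 497299) = -460329*(-313258) = 144201741882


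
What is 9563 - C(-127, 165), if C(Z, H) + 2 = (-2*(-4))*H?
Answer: 8245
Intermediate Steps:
C(Z, H) = -2 + 8*H (C(Z, H) = -2 + (-2*(-4))*H = -2 + 8*H)
9563 - C(-127, 165) = 9563 - (-2 + 8*165) = 9563 - (-2 + 1320) = 9563 - 1*1318 = 9563 - 1318 = 8245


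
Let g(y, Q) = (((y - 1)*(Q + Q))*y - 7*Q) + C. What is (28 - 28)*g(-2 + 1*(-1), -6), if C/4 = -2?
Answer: 0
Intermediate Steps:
C = -8 (C = 4*(-2) = -8)
g(y, Q) = -8 - 7*Q + 2*Q*y*(-1 + y) (g(y, Q) = (((y - 1)*(Q + Q))*y - 7*Q) - 8 = (((-1 + y)*(2*Q))*y - 7*Q) - 8 = ((2*Q*(-1 + y))*y - 7*Q) - 8 = (2*Q*y*(-1 + y) - 7*Q) - 8 = (-7*Q + 2*Q*y*(-1 + y)) - 8 = -8 - 7*Q + 2*Q*y*(-1 + y))
(28 - 28)*g(-2 + 1*(-1), -6) = (28 - 28)*(-8 - 7*(-6) - 2*(-6)*(-2 + 1*(-1)) + 2*(-6)*(-2 + 1*(-1))²) = 0*(-8 + 42 - 2*(-6)*(-2 - 1) + 2*(-6)*(-2 - 1)²) = 0*(-8 + 42 - 2*(-6)*(-3) + 2*(-6)*(-3)²) = 0*(-8 + 42 - 36 + 2*(-6)*9) = 0*(-8 + 42 - 36 - 108) = 0*(-110) = 0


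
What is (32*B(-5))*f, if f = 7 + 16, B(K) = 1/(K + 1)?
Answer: -184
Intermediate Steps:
B(K) = 1/(1 + K)
f = 23
(32*B(-5))*f = (32/(1 - 5))*23 = (32/(-4))*23 = (32*(-1/4))*23 = -8*23 = -184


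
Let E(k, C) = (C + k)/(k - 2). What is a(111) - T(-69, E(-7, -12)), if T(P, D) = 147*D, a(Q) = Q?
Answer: -598/3 ≈ -199.33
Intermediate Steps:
E(k, C) = (C + k)/(-2 + k)
a(111) - T(-69, E(-7, -12)) = 111 - 147*(-12 - 7)/(-2 - 7) = 111 - 147*-19/(-9) = 111 - 147*(-⅑*(-19)) = 111 - 147*19/9 = 111 - 1*931/3 = 111 - 931/3 = -598/3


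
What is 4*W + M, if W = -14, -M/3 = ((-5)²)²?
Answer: -1931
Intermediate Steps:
M = -1875 (M = -3*((-5)²)² = -3*25² = -3*625 = -1875)
4*W + M = 4*(-14) - 1875 = -56 - 1875 = -1931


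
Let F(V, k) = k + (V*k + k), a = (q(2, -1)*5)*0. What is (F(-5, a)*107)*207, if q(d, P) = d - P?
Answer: 0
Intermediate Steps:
a = 0 (a = ((2 - 1*(-1))*5)*0 = ((2 + 1)*5)*0 = (3*5)*0 = 15*0 = 0)
F(V, k) = 2*k + V*k (F(V, k) = k + (k + V*k) = 2*k + V*k)
(F(-5, a)*107)*207 = ((0*(2 - 5))*107)*207 = ((0*(-3))*107)*207 = (0*107)*207 = 0*207 = 0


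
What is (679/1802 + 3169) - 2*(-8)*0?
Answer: 5711217/1802 ≈ 3169.4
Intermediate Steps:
(679/1802 + 3169) - 2*(-8)*0 = (679*(1/1802) + 3169) + 16*0 = (679/1802 + 3169) + 0 = 5711217/1802 + 0 = 5711217/1802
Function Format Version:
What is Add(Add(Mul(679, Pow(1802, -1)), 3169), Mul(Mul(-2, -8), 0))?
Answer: Rational(5711217, 1802) ≈ 3169.4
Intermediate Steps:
Add(Add(Mul(679, Pow(1802, -1)), 3169), Mul(Mul(-2, -8), 0)) = Add(Add(Mul(679, Rational(1, 1802)), 3169), Mul(16, 0)) = Add(Add(Rational(679, 1802), 3169), 0) = Add(Rational(5711217, 1802), 0) = Rational(5711217, 1802)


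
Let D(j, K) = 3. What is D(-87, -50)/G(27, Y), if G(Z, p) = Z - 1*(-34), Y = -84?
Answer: 3/61 ≈ 0.049180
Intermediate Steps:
G(Z, p) = 34 + Z (G(Z, p) = Z + 34 = 34 + Z)
D(-87, -50)/G(27, Y) = 3/(34 + 27) = 3/61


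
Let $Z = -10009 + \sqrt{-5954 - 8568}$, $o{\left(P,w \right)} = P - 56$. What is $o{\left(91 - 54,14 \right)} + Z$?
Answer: $-10028 + i \sqrt{14522} \approx -10028.0 + 120.51 i$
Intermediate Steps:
$o{\left(P,w \right)} = -56 + P$
$Z = -10009 + i \sqrt{14522}$ ($Z = -10009 + \sqrt{-14522} = -10009 + i \sqrt{14522} \approx -10009.0 + 120.51 i$)
$o{\left(91 - 54,14 \right)} + Z = \left(-56 + \left(91 - 54\right)\right) - \left(10009 - i \sqrt{14522}\right) = \left(-56 + 37\right) - \left(10009 - i \sqrt{14522}\right) = -19 - \left(10009 - i \sqrt{14522}\right) = -10028 + i \sqrt{14522}$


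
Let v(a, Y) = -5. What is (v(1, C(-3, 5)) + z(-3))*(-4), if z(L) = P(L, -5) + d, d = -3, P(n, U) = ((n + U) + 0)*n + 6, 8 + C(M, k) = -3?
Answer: -88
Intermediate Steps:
C(M, k) = -11 (C(M, k) = -8 - 3 = -11)
P(n, U) = 6 + n*(U + n) (P(n, U) = ((U + n) + 0)*n + 6 = (U + n)*n + 6 = n*(U + n) + 6 = 6 + n*(U + n))
z(L) = 3 + L**2 - 5*L (z(L) = (6 + L**2 - 5*L) - 3 = 3 + L**2 - 5*L)
(v(1, C(-3, 5)) + z(-3))*(-4) = (-5 + (3 + (-3)**2 - 5*(-3)))*(-4) = (-5 + (3 + 9 + 15))*(-4) = (-5 + 27)*(-4) = 22*(-4) = -88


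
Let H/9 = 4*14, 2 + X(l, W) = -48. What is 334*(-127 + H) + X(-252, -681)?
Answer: 125868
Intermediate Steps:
X(l, W) = -50 (X(l, W) = -2 - 48 = -50)
H = 504 (H = 9*(4*14) = 9*56 = 504)
334*(-127 + H) + X(-252, -681) = 334*(-127 + 504) - 50 = 334*377 - 50 = 125918 - 50 = 125868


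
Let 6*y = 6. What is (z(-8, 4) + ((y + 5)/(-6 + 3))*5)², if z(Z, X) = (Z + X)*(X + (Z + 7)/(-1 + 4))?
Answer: 5476/9 ≈ 608.44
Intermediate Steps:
y = 1 (y = (⅙)*6 = 1)
z(Z, X) = (X + Z)*(7/3 + X + Z/3) (z(Z, X) = (X + Z)*(X + (7 + Z)/3) = (X + Z)*(X + (7 + Z)*(⅓)) = (X + Z)*(X + (7/3 + Z/3)) = (X + Z)*(7/3 + X + Z/3))
(z(-8, 4) + ((y + 5)/(-6 + 3))*5)² = ((4² + (⅓)*(-8)² + (7/3)*4 + (7/3)*(-8) + (4/3)*4*(-8)) + ((1 + 5)/(-6 + 3))*5)² = ((16 + (⅓)*64 + 28/3 - 56/3 - 128/3) + (6/(-3))*5)² = ((16 + 64/3 + 28/3 - 56/3 - 128/3) + (6*(-⅓))*5)² = (-44/3 - 2*5)² = (-44/3 - 10)² = (-74/3)² = 5476/9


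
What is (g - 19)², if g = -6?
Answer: 625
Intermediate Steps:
(g - 19)² = (-6 - 19)² = (-25)² = 625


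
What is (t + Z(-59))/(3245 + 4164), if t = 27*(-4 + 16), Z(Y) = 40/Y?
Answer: 19076/437131 ≈ 0.043639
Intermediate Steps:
t = 324 (t = 27*12 = 324)
(t + Z(-59))/(3245 + 4164) = (324 + 40/(-59))/(3245 + 4164) = (324 + 40*(-1/59))/7409 = (324 - 40/59)*(1/7409) = (19076/59)*(1/7409) = 19076/437131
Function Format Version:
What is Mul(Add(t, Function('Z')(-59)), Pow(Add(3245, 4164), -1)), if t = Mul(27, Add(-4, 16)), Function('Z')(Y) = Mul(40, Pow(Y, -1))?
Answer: Rational(19076, 437131) ≈ 0.043639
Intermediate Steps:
t = 324 (t = Mul(27, 12) = 324)
Mul(Add(t, Function('Z')(-59)), Pow(Add(3245, 4164), -1)) = Mul(Add(324, Mul(40, Pow(-59, -1))), Pow(Add(3245, 4164), -1)) = Mul(Add(324, Mul(40, Rational(-1, 59))), Pow(7409, -1)) = Mul(Add(324, Rational(-40, 59)), Rational(1, 7409)) = Mul(Rational(19076, 59), Rational(1, 7409)) = Rational(19076, 437131)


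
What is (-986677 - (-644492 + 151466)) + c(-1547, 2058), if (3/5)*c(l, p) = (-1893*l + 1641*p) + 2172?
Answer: 10019384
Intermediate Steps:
c(l, p) = 3620 - 3155*l + 2735*p (c(l, p) = 5*((-1893*l + 1641*p) + 2172)/3 = 5*(2172 - 1893*l + 1641*p)/3 = 3620 - 3155*l + 2735*p)
(-986677 - (-644492 + 151466)) + c(-1547, 2058) = (-986677 - (-644492 + 151466)) + (3620 - 3155*(-1547) + 2735*2058) = (-986677 - 1*(-493026)) + (3620 + 4880785 + 5628630) = (-986677 + 493026) + 10513035 = -493651 + 10513035 = 10019384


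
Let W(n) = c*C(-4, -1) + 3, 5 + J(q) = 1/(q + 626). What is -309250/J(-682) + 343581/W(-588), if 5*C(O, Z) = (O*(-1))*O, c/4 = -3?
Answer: 1355852435/19389 ≈ 69929.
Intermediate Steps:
c = -12 (c = 4*(-3) = -12)
C(O, Z) = -O²/5 (C(O, Z) = ((O*(-1))*O)/5 = ((-O)*O)/5 = (-O²)/5 = -O²/5)
J(q) = -5 + 1/(626 + q) (J(q) = -5 + 1/(q + 626) = -5 + 1/(626 + q))
W(n) = 207/5 (W(n) = -(-12)*(-4)²/5 + 3 = -(-12)*16/5 + 3 = -12*(-16/5) + 3 = 192/5 + 3 = 207/5)
-309250/J(-682) + 343581/W(-588) = -309250*(626 - 682)/(-3129 - 5*(-682)) + 343581/(207/5) = -309250*(-56/(-3129 + 3410)) + 343581*(5/207) = -309250/((-1/56*281)) + 572635/69 = -309250/(-281/56) + 572635/69 = -309250*(-56/281) + 572635/69 = 17318000/281 + 572635/69 = 1355852435/19389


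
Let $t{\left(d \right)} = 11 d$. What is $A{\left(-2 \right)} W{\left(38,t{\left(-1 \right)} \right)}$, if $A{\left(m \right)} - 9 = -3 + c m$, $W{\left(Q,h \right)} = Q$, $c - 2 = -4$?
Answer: $380$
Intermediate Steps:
$c = -2$ ($c = 2 - 4 = -2$)
$A{\left(m \right)} = 6 - 2 m$ ($A{\left(m \right)} = 9 - \left(3 + 2 m\right) = 6 - 2 m$)
$A{\left(-2 \right)} W{\left(38,t{\left(-1 \right)} \right)} = \left(6 - -4\right) 38 = \left(6 + 4\right) 38 = 10 \cdot 38 = 380$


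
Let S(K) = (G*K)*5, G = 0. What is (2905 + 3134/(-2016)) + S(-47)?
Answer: 2926673/1008 ≈ 2903.4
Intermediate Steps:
S(K) = 0 (S(K) = (0*K)*5 = 0*5 = 0)
(2905 + 3134/(-2016)) + S(-47) = (2905 + 3134/(-2016)) + 0 = (2905 + 3134*(-1/2016)) + 0 = (2905 - 1567/1008) + 0 = 2926673/1008 + 0 = 2926673/1008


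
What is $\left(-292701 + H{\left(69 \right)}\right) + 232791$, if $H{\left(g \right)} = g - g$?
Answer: $-59910$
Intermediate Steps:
$H{\left(g \right)} = 0$
$\left(-292701 + H{\left(69 \right)}\right) + 232791 = \left(-292701 + 0\right) + 232791 = -292701 + 232791 = -59910$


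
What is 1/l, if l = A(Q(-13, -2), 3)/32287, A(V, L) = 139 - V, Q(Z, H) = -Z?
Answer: 32287/126 ≈ 256.25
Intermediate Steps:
l = 126/32287 (l = (139 - (-1)*(-13))/32287 = (139 - 1*13)*(1/32287) = (139 - 13)*(1/32287) = 126*(1/32287) = 126/32287 ≈ 0.0039025)
1/l = 1/(126/32287) = 32287/126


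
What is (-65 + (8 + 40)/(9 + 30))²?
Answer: 687241/169 ≈ 4066.5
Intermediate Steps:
(-65 + (8 + 40)/(9 + 30))² = (-65 + 48/39)² = (-65 + 48*(1/39))² = (-65 + 16/13)² = (-829/13)² = 687241/169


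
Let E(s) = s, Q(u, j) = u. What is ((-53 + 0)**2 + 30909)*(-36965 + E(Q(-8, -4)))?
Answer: -1246655614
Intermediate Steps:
((-53 + 0)**2 + 30909)*(-36965 + E(Q(-8, -4))) = ((-53 + 0)**2 + 30909)*(-36965 - 8) = ((-53)**2 + 30909)*(-36973) = (2809 + 30909)*(-36973) = 33718*(-36973) = -1246655614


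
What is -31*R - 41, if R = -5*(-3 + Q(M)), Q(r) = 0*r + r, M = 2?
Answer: -196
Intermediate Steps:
Q(r) = r (Q(r) = 0 + r = r)
R = 5 (R = -5*(-3 + 2) = -5*(-1) = 5)
-31*R - 41 = -31*5 - 41 = -155 - 41 = -196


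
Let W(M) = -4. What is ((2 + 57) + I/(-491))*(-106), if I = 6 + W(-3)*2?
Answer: -3070926/491 ≈ -6254.4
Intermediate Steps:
I = -2 (I = 6 - 4*2 = 6 - 8 = -2)
((2 + 57) + I/(-491))*(-106) = ((2 + 57) - 2/(-491))*(-106) = (59 - 2*(-1/491))*(-106) = (59 + 2/491)*(-106) = (28971/491)*(-106) = -3070926/491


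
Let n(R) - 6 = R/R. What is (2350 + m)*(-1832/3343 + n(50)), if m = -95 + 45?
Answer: 49608700/3343 ≈ 14840.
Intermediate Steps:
m = -50
n(R) = 7 (n(R) = 6 + R/R = 6 + 1 = 7)
(2350 + m)*(-1832/3343 + n(50)) = (2350 - 50)*(-1832/3343 + 7) = 2300*(-1832*1/3343 + 7) = 2300*(-1832/3343 + 7) = 2300*(21569/3343) = 49608700/3343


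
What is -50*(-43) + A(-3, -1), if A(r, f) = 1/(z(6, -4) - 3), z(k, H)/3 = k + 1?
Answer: 38701/18 ≈ 2150.1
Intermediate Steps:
z(k, H) = 3 + 3*k (z(k, H) = 3*(k + 1) = 3*(1 + k) = 3 + 3*k)
A(r, f) = 1/18 (A(r, f) = 1/((3 + 3*6) - 3) = 1/((3 + 18) - 3) = 1/(21 - 3) = 1/18)
-50*(-43) + A(-3, -1) = -50*(-43) + 1/18 = 2150 + 1/18 = 38701/18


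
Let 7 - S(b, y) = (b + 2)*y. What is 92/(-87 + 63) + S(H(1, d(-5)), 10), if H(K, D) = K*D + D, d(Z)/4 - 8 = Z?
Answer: -1541/6 ≈ -256.83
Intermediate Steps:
d(Z) = 32 + 4*Z
H(K, D) = D + D*K (H(K, D) = D*K + D = D + D*K)
S(b, y) = 7 - y*(2 + b) (S(b, y) = 7 - (b + 2)*y = 7 - (2 + b)*y = 7 - y*(2 + b))
92/(-87 + 63) + S(H(1, d(-5)), 10) = 92/(-87 + 63) + (7 - 2*10 - 1*(32 + 4*(-5))*(1 + 1)*10) = 92/(-24) + (7 - 20 - 1*(32 - 20)*2*10) = 92*(-1/24) + (7 - 20 - 1*12*2*10) = -23/6 + (7 - 20 - 1*24*10) = -23/6 + (7 - 20 - 240) = -23/6 - 253 = -1541/6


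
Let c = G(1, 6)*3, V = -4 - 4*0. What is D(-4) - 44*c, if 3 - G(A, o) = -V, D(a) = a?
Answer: 128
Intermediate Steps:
V = -4 (V = -4 + 0 = -4)
G(A, o) = -1 (G(A, o) = 3 - (-1)*(-4) = 3 - 1*4 = 3 - 4 = -1)
c = -3 (c = -1*3 = -3)
D(-4) - 44*c = -4 - 44*(-3) = -4 + 132 = 128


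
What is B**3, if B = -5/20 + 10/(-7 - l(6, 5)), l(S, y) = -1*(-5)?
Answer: -2197/1728 ≈ -1.2714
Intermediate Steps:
l(S, y) = 5
B = -13/12 (B = -5/20 + 10/(-7 - 1*5) = -5*1/20 + 10/(-7 - 5) = -1/4 + 10/(-12) = -1/4 + 10*(-1/12) = -1/4 - 5/6 = -13/12 ≈ -1.0833)
B**3 = (-13/12)**3 = -2197/1728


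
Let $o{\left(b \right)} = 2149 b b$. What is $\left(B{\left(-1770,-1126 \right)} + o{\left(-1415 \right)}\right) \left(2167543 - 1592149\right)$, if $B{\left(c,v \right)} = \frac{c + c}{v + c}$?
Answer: $\frac{896237671806709545}{362} \approx 2.4758 \cdot 10^{15}$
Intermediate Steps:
$o{\left(b \right)} = 2149 b^{2}$
$B{\left(c,v \right)} = \frac{2 c}{c + v}$
$\left(B{\left(-1770,-1126 \right)} + o{\left(-1415 \right)}\right) \left(2167543 - 1592149\right) = \left(2 \left(-1770\right) \frac{1}{-1770 - 1126} + 2149 \left(-1415\right)^{2}\right) \left(2167543 - 1592149\right) = \left(2 \left(-1770\right) \frac{1}{-2896} + 2149 \cdot 2002225\right) \left(2167543 - 1592149\right) = \left(2 \left(-1770\right) \left(- \frac{1}{2896}\right) + 4302781525\right) 575394 = \left(\frac{885}{724} + 4302781525\right) 575394 = \frac{3115213824985}{724} \cdot 575394 = \frac{896237671806709545}{362}$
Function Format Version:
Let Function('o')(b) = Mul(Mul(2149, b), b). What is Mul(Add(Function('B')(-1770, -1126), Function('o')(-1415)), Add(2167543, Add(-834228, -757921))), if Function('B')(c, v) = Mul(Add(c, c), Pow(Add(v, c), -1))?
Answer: Rational(896237671806709545, 362) ≈ 2.4758e+15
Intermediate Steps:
Function('o')(b) = Mul(2149, Pow(b, 2))
Function('B')(c, v) = Mul(2, c, Pow(Add(c, v), -1)) (Function('B')(c, v) = Mul(Mul(2, c), Pow(Add(c, v), -1)) = Mul(2, c, Pow(Add(c, v), -1)))
Mul(Add(Function('B')(-1770, -1126), Function('o')(-1415)), Add(2167543, Add(-834228, -757921))) = Mul(Add(Mul(2, -1770, Pow(Add(-1770, -1126), -1)), Mul(2149, Pow(-1415, 2))), Add(2167543, Add(-834228, -757921))) = Mul(Add(Mul(2, -1770, Pow(-2896, -1)), Mul(2149, 2002225)), Add(2167543, -1592149)) = Mul(Add(Mul(2, -1770, Rational(-1, 2896)), 4302781525), 575394) = Mul(Add(Rational(885, 724), 4302781525), 575394) = Mul(Rational(3115213824985, 724), 575394) = Rational(896237671806709545, 362)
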